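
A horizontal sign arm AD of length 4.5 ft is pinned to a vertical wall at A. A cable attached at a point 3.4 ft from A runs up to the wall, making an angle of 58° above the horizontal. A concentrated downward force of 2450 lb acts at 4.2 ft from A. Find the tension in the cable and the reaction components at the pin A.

T = 3569 lb, A_x = 1891 lb, A_y = -576.5 lb

ΣM about A: T·sin58°·3.4 − 2450·4.2 = 0 → T = 10290/(3.4·0.848048) = 3568.75 ≈ 3569 lb.
ΣF_x = 0: A_x − T·cos58° = 0 → A_x = 3568.75 × 0.529919 = 1891 lb.
ΣF_y = 0: A_y + T·sin58° − 2450 = 0 → A_y = 2450 − 3568.75 × 0.848048 = -576.5 lb.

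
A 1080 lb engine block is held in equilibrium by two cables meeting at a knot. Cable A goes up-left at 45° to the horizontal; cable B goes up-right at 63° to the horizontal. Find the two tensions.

ΣF_x = 0: −T_A·cos45° + T_B·cos63° = 0 → T_B = 1.55754·T_A.
ΣF_y = 0: T_A·sin45° + T_B·sin63° = 1080.
Substitute: T_A·(0.707107 + 1.55754·0.891007) = 1080 → T_A = 515.541 ≈ 515.5 lb.
Then T_B = 1.55754 × 515.541 = 803.0 lb.

T_A = 515.5 lb, T_B = 803.0 lb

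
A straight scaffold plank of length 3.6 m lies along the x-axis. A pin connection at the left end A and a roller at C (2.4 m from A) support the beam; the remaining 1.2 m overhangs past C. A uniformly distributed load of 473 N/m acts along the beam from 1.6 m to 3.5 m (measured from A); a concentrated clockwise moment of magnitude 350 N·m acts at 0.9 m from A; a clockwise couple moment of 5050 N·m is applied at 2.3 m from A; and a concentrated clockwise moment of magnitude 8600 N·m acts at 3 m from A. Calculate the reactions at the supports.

Resultant of the distributed load: 473 × 1.9 = 898.7 N at 2.55 m from A.
ΣM about A: C_y·2.4 − (473·1.9)·2.55 − 350 − 5050 − 8600 = 0 → C_y = 16291.685/2.4 = 6788.2 ≈ 6788 N.
ΣF_y = 0: A_y + 6788.2 − 473·1.9 = 0 → A_y = -5890 N.
ΣF_x = 0: no horizontal applied forces, so A_x = 0.

A_x = 0, A_y = -5890 N, C_y = 6788 N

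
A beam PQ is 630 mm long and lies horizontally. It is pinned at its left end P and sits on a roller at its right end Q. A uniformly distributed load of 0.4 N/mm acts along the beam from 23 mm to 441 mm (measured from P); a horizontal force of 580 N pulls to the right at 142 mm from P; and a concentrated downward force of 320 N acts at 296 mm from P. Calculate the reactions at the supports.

P_x = -580.0 N, P_y = 275.3 N, Q_y = 211.9 N

Resultant of the distributed load: 0.4 × 418 = 167.2 N at 232 mm from P.
Taking moments about P: Q_y·630 − (0.4·418)·232 − 320·296 = 0 → Q_y = 133510.4/630 = 211.921 ≈ 211.9 N.
ΣF_y = 0: P_y + 211.921 − 0.4·418 − 320 = 0 → P_y = 275.3 N.
ΣF_x = 0: P_x + 580 = 0 → P_x = -580.0 N.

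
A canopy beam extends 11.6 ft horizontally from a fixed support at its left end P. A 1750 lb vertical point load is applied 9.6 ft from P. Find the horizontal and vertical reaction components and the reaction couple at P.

P_x = 0, P_y = 1750 lb, M_P = 16800 lb·ft

ΣF_x = 0: P_x = 0.
ΣF_y = 0: P_y − 1750 = 0 → P_y = 1750 lb.
ΣM about P: M_P − 1750·9.6 = 0 → M_P = 16800 lb·ft.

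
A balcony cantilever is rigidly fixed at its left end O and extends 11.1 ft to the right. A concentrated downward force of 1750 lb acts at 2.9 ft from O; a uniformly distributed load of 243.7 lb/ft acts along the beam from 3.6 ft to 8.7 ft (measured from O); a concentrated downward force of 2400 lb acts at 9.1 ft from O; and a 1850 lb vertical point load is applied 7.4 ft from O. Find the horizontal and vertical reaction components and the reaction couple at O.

O_x = 0, O_y = 7243 lb, M_O = 48250 lb·ft

Resultant of the distributed load: 243.7 × 5.1 = 1242.87 lb at 6.15 ft from O.
ΣF_x = 0: O_x = 0.
ΣF_y = 0: O_y − 1750 − 243.7·5.1 − 2400 − 1850 = 0 → O_y = 7243 lb.
ΣM about O: M_O − 1750·2.9 − (243.7·5.1)·6.15 − 2400·9.1 − 1850·7.4 = 0 → M_O = 48250 lb·ft.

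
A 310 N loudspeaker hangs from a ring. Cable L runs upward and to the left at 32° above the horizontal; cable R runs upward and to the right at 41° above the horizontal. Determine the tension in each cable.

ΣF_x = 0: −T_L·cos32° + T_R·cos41° = 0 → T_R = 1.12367·T_L.
ΣF_y = 0: T_L·sin32° + T_R·sin41° = 310.
Substitute: T_L·(0.529919 + 1.12367·0.656059) = 310 → T_L = 244.651 ≈ 244.7 N.
Then T_R = 1.12367 × 244.651 = 274.9 N.

T_L = 244.7 N, T_R = 274.9 N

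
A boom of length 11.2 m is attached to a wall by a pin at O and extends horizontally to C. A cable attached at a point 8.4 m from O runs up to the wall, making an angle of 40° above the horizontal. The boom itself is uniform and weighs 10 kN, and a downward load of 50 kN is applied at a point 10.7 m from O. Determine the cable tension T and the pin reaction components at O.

T = 109.5 kN, O_x = 83.85 kN, O_y = -10.36 kN

ΣM about O: T·sin40°·8.4 − 10·5.6 − 50·10.7 = 0 → T = 591/(8.4·0.642788) = 109.456 ≈ 109.5 kN.
ΣF_x = 0: O_x − T·cos40° = 0 → O_x = 109.456 × 0.766044 = 83.85 kN.
ΣF_y = 0: O_y + T·sin40° − 10 − 50 = 0 → O_y = 60 − 109.456 × 0.642788 = -10.36 kN.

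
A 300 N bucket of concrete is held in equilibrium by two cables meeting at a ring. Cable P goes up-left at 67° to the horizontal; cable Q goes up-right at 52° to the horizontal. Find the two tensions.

ΣF_x = 0: −T_P·cos67° + T_Q·cos52° = 0 → T_Q = 0.634653·T_P.
ΣF_y = 0: T_P·sin67° + T_Q·sin52° = 300.
Substitute: T_P·(0.920505 + 0.634653·0.788011) = 300 → T_P = 211.176 ≈ 211.2 N.
Then T_Q = 0.634653 × 211.176 = 134.0 N.

T_P = 211.2 N, T_Q = 134.0 N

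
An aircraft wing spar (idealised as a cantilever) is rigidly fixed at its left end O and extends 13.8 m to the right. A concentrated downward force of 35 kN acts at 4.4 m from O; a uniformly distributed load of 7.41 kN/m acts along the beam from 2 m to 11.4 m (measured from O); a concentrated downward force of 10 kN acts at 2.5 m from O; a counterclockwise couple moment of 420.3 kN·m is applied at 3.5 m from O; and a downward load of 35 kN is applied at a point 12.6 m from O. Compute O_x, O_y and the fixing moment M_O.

O_x = 0, O_y = 149.7 kN, M_O = 666.4 kN·m

Resultant of the distributed load: 7.41 × 9.4 = 69.654 kN at 6.7 m from O.
ΣF_x = 0: O_x = 0.
ΣF_y = 0: O_y − 35 − 7.41·9.4 − 10 − 35 = 0 → O_y = 149.7 kN.
ΣM about O: M_O − 35·4.4 − (7.41·9.4)·6.7 − 10·2.5 + 420.3 − 35·12.6 = 0 → M_O = 666.4 kN·m.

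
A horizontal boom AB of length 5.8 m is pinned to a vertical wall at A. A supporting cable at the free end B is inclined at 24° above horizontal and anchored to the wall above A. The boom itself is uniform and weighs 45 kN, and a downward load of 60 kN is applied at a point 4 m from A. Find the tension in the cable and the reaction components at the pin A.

T = 157.1 kN, A_x = 143.5 kN, A_y = 41.12 kN

ΣM about A: T·sin24°·5.8 − 45·2.9 − 60·4 = 0 → T = 370.5/(5.8·0.406737) = 157.053 ≈ 157.1 kN.
ΣF_x = 0: A_x − T·cos24° = 0 → A_x = 157.053 × 0.913545 = 143.5 kN.
ΣF_y = 0: A_y + T·sin24° − 45 − 60 = 0 → A_y = 105 − 157.053 × 0.406737 = 41.12 kN.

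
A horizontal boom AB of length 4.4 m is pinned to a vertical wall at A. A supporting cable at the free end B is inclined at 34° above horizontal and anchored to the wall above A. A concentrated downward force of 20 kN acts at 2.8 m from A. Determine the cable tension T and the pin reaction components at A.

T = 22.76 kN, A_x = 18.87 kN, A_y = 7.273 kN

ΣM about A: T·sin34°·4.4 − 20·2.8 = 0 → T = 56/(4.4·0.559193) = 22.7601 ≈ 22.76 kN.
ΣF_x = 0: A_x − T·cos34° = 0 → A_x = 22.7601 × 0.829038 = 18.87 kN.
ΣF_y = 0: A_y + T·sin34° − 20 = 0 → A_y = 20 − 22.7601 × 0.559193 = 7.273 kN.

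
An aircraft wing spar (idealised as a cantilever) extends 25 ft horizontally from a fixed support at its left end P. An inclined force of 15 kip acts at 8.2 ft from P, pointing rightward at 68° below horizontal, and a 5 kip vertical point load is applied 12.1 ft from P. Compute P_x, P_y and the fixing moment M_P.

ΣF_x = 0: P_x + 15·cos68° = 0 → P_x = -5.619 kip.
ΣF_y = 0: P_y − 15·sin68° − 5 = 0 → P_y = 18.91 kip.
ΣM about P: M_P − 15·sin68°·8.2 − 5·12.1 = 0 → M_P = 174.5 kip·ft.

P_x = -5.619 kip, P_y = 18.91 kip, M_P = 174.5 kip·ft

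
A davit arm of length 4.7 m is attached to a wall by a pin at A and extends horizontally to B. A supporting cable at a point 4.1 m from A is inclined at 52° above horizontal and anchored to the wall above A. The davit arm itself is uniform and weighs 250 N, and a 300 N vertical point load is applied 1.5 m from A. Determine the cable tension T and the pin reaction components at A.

ΣM about A: T·sin52°·4.1 − 250·2.35 − 300·1.5 = 0 → T = 1037.5/(4.1·0.788011) = 321.123 ≈ 321.1 N.
ΣF_x = 0: A_x − T·cos52° = 0 → A_x = 321.123 × 0.615661 = 197.7 N.
ΣF_y = 0: A_y + T·sin52° − 250 − 300 = 0 → A_y = 550 − 321.123 × 0.788011 = 297.0 N.

T = 321.1 N, A_x = 197.7 N, A_y = 297.0 N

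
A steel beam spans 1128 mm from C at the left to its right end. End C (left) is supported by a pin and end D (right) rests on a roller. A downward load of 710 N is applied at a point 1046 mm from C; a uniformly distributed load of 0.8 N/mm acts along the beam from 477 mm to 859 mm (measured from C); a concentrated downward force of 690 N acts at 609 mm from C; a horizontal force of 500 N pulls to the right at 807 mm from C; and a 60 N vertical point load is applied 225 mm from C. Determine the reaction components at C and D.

C_x = -500.0 N, C_y = 541.7 N, D_y = 1224 N

Resultant of the distributed load: 0.8 × 382 = 305.6 N at 668 mm from C.
Moments about C: D_y·1128 − 710·1046 − (0.8·382)·668 − 690·609 − 60·225 = 0 → D_y = 1380510.8/1128 = 1223.86 ≈ 1224 N.
ΣF_y = 0: C_y + 1223.86 − 710 − 0.8·382 − 690 − 60 = 0 → C_y = 541.7 N.
ΣF_x = 0: C_x + 500 = 0 → C_x = -500.0 N.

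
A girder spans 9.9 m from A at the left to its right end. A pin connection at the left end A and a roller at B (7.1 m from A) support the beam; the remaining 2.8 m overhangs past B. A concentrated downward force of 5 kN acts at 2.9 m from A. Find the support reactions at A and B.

A_x = 0, A_y = 2.958 kN, B_y = 2.042 kN

Moments about A: B_y·7.1 − 5·2.9 = 0 → B_y = 14.5/7.1 = 2.04225 ≈ 2.042 kN.
ΣF_y = 0: A_y + 2.04225 − 5 = 0 → A_y = 2.958 kN.
ΣF_x = 0: no horizontal applied forces, so A_x = 0.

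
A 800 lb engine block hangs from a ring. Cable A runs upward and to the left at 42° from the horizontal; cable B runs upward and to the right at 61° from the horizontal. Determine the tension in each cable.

ΣF_x = 0: −T_A·cos42° + T_B·cos61° = 0 → T_B = 1.53286·T_A.
ΣF_y = 0: T_A·sin42° + T_B·sin61° = 800.
Substitute: T_A·(0.669131 + 1.53286·0.87462) = 800 → T_A = 398.049 ≈ 398.0 lb.
Then T_B = 1.53286 × 398.049 = 610.2 lb.

T_A = 398.0 lb, T_B = 610.2 lb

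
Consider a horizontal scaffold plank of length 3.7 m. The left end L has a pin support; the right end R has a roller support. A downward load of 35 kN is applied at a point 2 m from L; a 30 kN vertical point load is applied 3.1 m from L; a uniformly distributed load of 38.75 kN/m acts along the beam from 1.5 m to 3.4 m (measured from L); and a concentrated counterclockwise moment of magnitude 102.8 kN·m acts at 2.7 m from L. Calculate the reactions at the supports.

Resultant of the distributed load: 38.75 × 1.9 = 73.625 kN at 2.45 m from L.
ΣM about L: R_y·3.7 − 35·2 − 30·3.1 − (38.75·1.9)·2.45 + 102.8 = 0 → R_y = 240.58125/3.7 = 65.022 ≈ 65.02 kN.
ΣF_y = 0: L_y + 65.022 − 35 − 30 − 38.75·1.9 = 0 → L_y = 73.60 kN.
ΣF_x = 0: no horizontal applied forces, so L_x = 0.

L_x = 0, L_y = 73.60 kN, R_y = 65.02 kN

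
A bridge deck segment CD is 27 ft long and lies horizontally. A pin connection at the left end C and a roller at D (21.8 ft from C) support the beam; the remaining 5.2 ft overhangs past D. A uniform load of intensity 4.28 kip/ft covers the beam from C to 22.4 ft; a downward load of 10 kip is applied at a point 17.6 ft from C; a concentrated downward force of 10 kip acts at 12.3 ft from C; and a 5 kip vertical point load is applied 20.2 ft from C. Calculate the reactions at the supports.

C_x = 0, C_y = 53.27 kip, D_y = 67.60 kip

Resultant of the distributed load: 4.28 × 22.4 = 95.872 kip at 11.2 ft from C.
Taking moments about C: D_y·21.8 − (4.28·22.4)·11.2 − 10·17.6 − 10·12.3 − 5·20.2 = 0 → D_y = 1473.7664/21.8 = 67.604 ≈ 67.60 kip.
ΣF_y = 0: C_y + 67.604 − 4.28·22.4 − 10 − 10 − 5 = 0 → C_y = 53.27 kip.
ΣF_x = 0: no horizontal applied forces, so C_x = 0.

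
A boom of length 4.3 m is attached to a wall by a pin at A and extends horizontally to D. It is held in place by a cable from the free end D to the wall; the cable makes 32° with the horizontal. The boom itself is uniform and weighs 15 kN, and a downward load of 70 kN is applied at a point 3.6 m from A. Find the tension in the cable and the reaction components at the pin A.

ΣM about A: T·sin32°·4.3 − 15·2.15 − 70·3.6 = 0 → T = 284.25/(4.3·0.529919) = 124.745 ≈ 124.7 kN.
ΣF_x = 0: A_x − T·cos32° = 0 → A_x = 124.745 × 0.848048 = 105.8 kN.
ΣF_y = 0: A_y + T·sin32° − 15 − 70 = 0 → A_y = 85 − 124.745 × 0.529919 = 18.90 kN.

T = 124.7 kN, A_x = 105.8 kN, A_y = 18.90 kN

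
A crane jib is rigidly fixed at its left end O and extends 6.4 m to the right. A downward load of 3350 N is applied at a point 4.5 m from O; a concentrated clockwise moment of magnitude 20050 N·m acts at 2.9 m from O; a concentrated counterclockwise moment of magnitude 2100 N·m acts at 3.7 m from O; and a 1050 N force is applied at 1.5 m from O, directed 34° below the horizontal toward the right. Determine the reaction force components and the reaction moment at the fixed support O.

ΣF_x = 0: O_x + 1050·cos34° = 0 → O_x = -870.5 N.
ΣF_y = 0: O_y − 3350 − 1050·sin34° = 0 → O_y = 3937 N.
ΣM about O: M_O − 3350·4.5 − 20050 + 2100 − 1050·sin34°·1.5 = 0 → M_O = 33910 N·m.

O_x = -870.5 N, O_y = 3937 N, M_O = 33910 N·m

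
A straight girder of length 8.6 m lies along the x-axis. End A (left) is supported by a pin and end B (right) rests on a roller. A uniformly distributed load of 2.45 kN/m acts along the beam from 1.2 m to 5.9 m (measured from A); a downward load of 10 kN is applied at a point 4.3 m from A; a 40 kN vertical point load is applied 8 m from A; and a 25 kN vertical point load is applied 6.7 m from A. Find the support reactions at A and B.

A_x = 0, A_y = 20.08 kN, B_y = 66.44 kN

Resultant of the distributed load: 2.45 × 4.7 = 11.515 kN at 3.55 m from A.
Taking moments about A: B_y·8.6 − (2.45·4.7)·3.55 − 10·4.3 − 40·8 − 25·6.7 = 0 → B_y = 571.37825/8.6 = 66.4393 ≈ 66.44 kN.
ΣF_y = 0: A_y + 66.4393 − 2.45·4.7 − 10 − 40 − 25 = 0 → A_y = 20.08 kN.
ΣF_x = 0: no horizontal applied forces, so A_x = 0.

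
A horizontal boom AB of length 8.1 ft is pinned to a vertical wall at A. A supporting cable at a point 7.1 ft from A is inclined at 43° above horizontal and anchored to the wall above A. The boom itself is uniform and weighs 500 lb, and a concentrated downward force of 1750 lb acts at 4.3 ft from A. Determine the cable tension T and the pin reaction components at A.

ΣM about A: T·sin43°·7.1 − 500·4.05 − 1750·4.3 = 0 → T = 9550/(7.1·0.681998) = 1972.25 ≈ 1972 lb.
ΣF_x = 0: A_x − T·cos43° = 0 → A_x = 1972.25 × 0.731354 = 1442 lb.
ΣF_y = 0: A_y + T·sin43° − 500 − 1750 = 0 → A_y = 2250 − 1972.25 × 0.681998 = 904.9 lb.

T = 1972 lb, A_x = 1442 lb, A_y = 904.9 lb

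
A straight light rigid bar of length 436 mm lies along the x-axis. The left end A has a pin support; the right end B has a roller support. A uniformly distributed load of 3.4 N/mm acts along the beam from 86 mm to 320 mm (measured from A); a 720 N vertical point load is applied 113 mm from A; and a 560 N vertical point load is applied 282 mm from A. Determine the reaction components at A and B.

Resultant of the distributed load: 3.4 × 234 = 795.6 N at 203 mm from A.
ΣM about A: B_y·436 − (3.4·234)·203 − 720·113 − 560·282 = 0 → B_y = 400786.8/436 = 919.236 ≈ 919.2 N.
ΣF_y = 0: A_y + 919.236 − 3.4·234 − 720 − 560 = 0 → A_y = 1156 N.
ΣF_x = 0: no horizontal applied forces, so A_x = 0.

A_x = 0, A_y = 1156 N, B_y = 919.2 N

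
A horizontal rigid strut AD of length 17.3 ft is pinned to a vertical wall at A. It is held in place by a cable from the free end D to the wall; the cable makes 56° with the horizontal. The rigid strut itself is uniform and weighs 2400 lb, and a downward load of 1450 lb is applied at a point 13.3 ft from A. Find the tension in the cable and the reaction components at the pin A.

T = 2792 lb, A_x = 1561 lb, A_y = 1535 lb

ΣM about A: T·sin56°·17.3 − 2400·8.65 − 1450·13.3 = 0 → T = 40045/(17.3·0.829038) = 2792.08 ≈ 2792 lb.
ΣF_x = 0: A_x − T·cos56° = 0 → A_x = 2792.08 × 0.559193 = 1561 lb.
ΣF_y = 0: A_y + T·sin56° − 2400 − 1450 = 0 → A_y = 3850 − 2792.08 × 0.829038 = 1535 lb.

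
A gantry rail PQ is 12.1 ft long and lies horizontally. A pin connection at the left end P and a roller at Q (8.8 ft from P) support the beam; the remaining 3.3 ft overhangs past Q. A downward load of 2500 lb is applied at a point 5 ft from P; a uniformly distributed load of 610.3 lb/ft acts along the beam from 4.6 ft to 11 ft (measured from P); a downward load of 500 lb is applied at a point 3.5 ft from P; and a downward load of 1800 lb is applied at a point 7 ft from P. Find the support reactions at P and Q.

Resultant of the distributed load: 610.3 × 6.4 = 3905.92 lb at 7.8 ft from P.
Moments about P: Q_y·8.8 − 2500·5 − (610.3·6.4)·7.8 − 500·3.5 − 1800·7 = 0 → Q_y = 57316.176/8.8 = 6513.2 ≈ 6513 lb.
ΣF_y = 0: P_y + 6513.2 − 2500 − 610.3·6.4 − 500 − 1800 = 0 → P_y = 2193 lb.
ΣF_x = 0: no horizontal applied forces, so P_x = 0.

P_x = 0, P_y = 2193 lb, Q_y = 6513 lb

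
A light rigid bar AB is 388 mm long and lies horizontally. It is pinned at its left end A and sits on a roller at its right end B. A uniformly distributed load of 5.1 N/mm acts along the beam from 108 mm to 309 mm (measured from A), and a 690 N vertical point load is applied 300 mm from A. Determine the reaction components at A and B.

A_x = 0, A_y = 630.7 N, B_y = 1084 N

Resultant of the distributed load: 5.1 × 201 = 1025.1 N at 208.5 mm from A.
Moments about A: B_y·388 − (5.1·201)·208.5 − 690·300 = 0 → B_y = 420733.35/388 = 1084.36 ≈ 1084 N.
ΣF_y = 0: A_y + 1084.36 − 5.1·201 − 690 = 0 → A_y = 630.7 N.
ΣF_x = 0: no horizontal applied forces, so A_x = 0.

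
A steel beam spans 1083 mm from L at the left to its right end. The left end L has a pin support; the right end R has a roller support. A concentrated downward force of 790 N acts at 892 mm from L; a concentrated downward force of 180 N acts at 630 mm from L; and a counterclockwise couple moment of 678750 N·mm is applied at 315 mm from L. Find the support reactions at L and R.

Taking moments about L: R_y·1083 − 790·892 − 180·630 + 678750 = 0 → R_y = 139330/1083 = 128.652 ≈ 128.7 N.
ΣF_y = 0: L_y + 128.652 − 790 − 180 = 0 → L_y = 841.3 N.
ΣF_x = 0: no horizontal applied forces, so L_x = 0.

L_x = 0, L_y = 841.3 N, R_y = 128.7 N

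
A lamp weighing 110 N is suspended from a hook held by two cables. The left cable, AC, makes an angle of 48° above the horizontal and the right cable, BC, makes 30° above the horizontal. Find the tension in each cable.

ΣF_x = 0: −T_AC·cos48° + T_BC·cos30° = 0 → T_BC = 0.772645·T_AC.
ΣF_y = 0: T_AC·sin48° + T_BC·sin30° = 110.
Substitute: T_AC·(0.743145 + 0.772645·0.5) = 110 → T_AC = 97.391 ≈ 97.39 N.
Then T_BC = 0.772645 × 97.391 = 75.25 N.

T_AC = 97.39 N, T_BC = 75.25 N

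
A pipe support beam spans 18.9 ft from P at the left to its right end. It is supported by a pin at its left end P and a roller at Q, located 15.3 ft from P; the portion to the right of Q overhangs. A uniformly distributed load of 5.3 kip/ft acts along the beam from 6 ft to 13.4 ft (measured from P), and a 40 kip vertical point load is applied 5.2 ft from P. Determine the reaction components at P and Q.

Resultant of the distributed load: 5.3 × 7.4 = 39.22 kip at 9.7 ft from P.
Moments about P: Q_y·15.3 − (5.3·7.4)·9.7 − 40·5.2 = 0 → Q_y = 588.434/15.3 = 38.4597 ≈ 38.46 kip.
ΣF_y = 0: P_y + 38.4597 − 5.3·7.4 − 40 = 0 → P_y = 40.76 kip.
ΣF_x = 0: no horizontal applied forces, so P_x = 0.

P_x = 0, P_y = 40.76 kip, Q_y = 38.46 kip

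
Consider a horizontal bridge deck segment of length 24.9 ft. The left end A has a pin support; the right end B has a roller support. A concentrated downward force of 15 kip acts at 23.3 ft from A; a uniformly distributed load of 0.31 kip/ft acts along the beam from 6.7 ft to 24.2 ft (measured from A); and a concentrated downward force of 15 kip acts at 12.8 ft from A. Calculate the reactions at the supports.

Resultant of the distributed load: 0.31 × 17.5 = 5.425 kip at 15.45 ft from A.
ΣM about A: B_y·24.9 − 15·23.3 − (0.31·17.5)·15.45 − 15·12.8 = 0 → B_y = 625.31625/24.9 = 25.1131 ≈ 25.11 kip.
ΣF_y = 0: A_y + 25.1131 − 15 − 0.31·17.5 − 15 = 0 → A_y = 10.31 kip.
ΣF_x = 0: no horizontal applied forces, so A_x = 0.

A_x = 0, A_y = 10.31 kip, B_y = 25.11 kip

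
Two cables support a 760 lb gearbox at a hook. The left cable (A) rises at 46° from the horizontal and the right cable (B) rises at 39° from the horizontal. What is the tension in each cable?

T_A = 592.9 lb, T_B = 530.0 lb

ΣF_x = 0: −T_A·cos46° + T_B·cos39° = 0 → T_B = 0.893858·T_A.
ΣF_y = 0: T_A·sin46° + T_B·sin39° = 760.
Substitute: T_A·(0.71934 + 0.893858·0.62932) = 760 → T_A = 592.887 ≈ 592.9 lb.
Then T_B = 0.893858 × 592.887 = 530.0 lb.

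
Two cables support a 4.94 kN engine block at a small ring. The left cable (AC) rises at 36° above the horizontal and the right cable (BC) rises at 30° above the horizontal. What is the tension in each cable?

ΣF_x = 0: −T_AC·cos36° + T_BC·cos30° = 0 → T_BC = 0.934172·T_AC.
ΣF_y = 0: T_AC·sin36° + T_BC·sin30° = 4.94.
Substitute: T_AC·(0.587785 + 0.934172·0.5) = 4.94 → T_AC = 4.68304 ≈ 4.683 kN.
Then T_BC = 0.934172 × 4.68304 = 4.375 kN.

T_AC = 4.683 kN, T_BC = 4.375 kN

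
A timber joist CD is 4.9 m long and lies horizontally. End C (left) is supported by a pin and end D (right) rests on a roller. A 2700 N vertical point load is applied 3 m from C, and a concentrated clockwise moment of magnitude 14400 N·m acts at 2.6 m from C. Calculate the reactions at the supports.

Taking moments about C: D_y·4.9 − 2700·3 − 14400 = 0 → D_y = 22500/4.9 = 4591.84 ≈ 4592 N.
ΣF_y = 0: C_y + 4591.84 − 2700 = 0 → C_y = -1892 N.
ΣF_x = 0: no horizontal applied forces, so C_x = 0.

C_x = 0, C_y = -1892 N, D_y = 4592 N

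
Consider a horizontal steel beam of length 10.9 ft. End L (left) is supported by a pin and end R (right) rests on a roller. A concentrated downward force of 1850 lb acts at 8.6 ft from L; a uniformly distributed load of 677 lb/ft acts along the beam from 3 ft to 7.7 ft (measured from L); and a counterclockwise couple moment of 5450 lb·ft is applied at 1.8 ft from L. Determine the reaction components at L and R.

Resultant of the distributed load: 677 × 4.7 = 3181.9 lb at 5.35 ft from L.
ΣM about L: R_y·10.9 − 1850·8.6 − (677·4.7)·5.35 + 5450 = 0 → R_y = 27483.165/10.9 = 2521.39 ≈ 2521 lb.
ΣF_y = 0: L_y + 2521.39 − 1850 − 677·4.7 = 0 → L_y = 2511 lb.
ΣF_x = 0: no horizontal applied forces, so L_x = 0.

L_x = 0, L_y = 2511 lb, R_y = 2521 lb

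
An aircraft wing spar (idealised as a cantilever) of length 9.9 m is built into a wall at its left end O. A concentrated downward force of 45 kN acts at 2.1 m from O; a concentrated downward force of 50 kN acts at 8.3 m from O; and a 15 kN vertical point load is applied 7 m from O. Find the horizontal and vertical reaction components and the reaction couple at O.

O_x = 0, O_y = 110.0 kN, M_O = 614.5 kN·m

ΣF_x = 0: O_x = 0.
ΣF_y = 0: O_y − 45 − 50 − 15 = 0 → O_y = 110.0 kN.
ΣM about O: M_O − 45·2.1 − 50·8.3 − 15·7 = 0 → M_O = 614.5 kN·m.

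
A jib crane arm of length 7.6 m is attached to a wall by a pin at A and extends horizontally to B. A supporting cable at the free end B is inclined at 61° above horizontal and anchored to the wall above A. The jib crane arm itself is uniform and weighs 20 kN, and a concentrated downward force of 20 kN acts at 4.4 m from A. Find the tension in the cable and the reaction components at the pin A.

ΣM about A: T·sin61°·7.6 − 20·3.8 − 20·4.4 = 0 → T = 164/(7.6·0.87462) = 24.6724 ≈ 24.67 kN.
ΣF_x = 0: A_x − T·cos61° = 0 → A_x = 24.6724 × 0.48481 = 11.96 kN.
ΣF_y = 0: A_y + T·sin61° − 20 − 20 = 0 → A_y = 40 − 24.6724 × 0.87462 = 18.42 kN.

T = 24.67 kN, A_x = 11.96 kN, A_y = 18.42 kN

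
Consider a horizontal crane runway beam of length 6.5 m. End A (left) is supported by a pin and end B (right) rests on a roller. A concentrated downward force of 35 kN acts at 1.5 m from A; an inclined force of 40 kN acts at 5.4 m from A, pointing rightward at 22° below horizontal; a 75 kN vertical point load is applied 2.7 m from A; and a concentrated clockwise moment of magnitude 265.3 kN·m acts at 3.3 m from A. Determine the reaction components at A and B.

A_x = -37.09 kN, A_y = 32.49 kN, B_y = 92.49 kN

Taking moments about A: B_y·6.5 − 35·1.5 − 40·sin22°·5.4 − 75·2.7 − 265.3 = 0 → B_y = 601.215/6.5 = 92.4946 ≈ 92.49 kN.
ΣF_y = 0: A_y + 92.4946 − 35 − 40·sin22° − 75 = 0 → A_y = 32.49 kN.
ΣF_x = 0: A_x + 40·cos22° = 0 → A_x = -37.09 kN.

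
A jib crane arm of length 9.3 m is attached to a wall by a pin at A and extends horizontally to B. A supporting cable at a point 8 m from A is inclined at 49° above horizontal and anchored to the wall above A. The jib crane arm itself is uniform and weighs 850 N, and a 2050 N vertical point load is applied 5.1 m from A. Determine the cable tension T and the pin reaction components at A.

T = 2386 N, A_x = 1566 N, A_y = 1099 N

ΣM about A: T·sin49°·8 − 850·4.65 − 2050·5.1 = 0 → T = 14407.5/(8·0.75471) = 2386.26 ≈ 2386 N.
ΣF_x = 0: A_x − T·cos49° = 0 → A_x = 2386.26 × 0.656059 = 1566 N.
ΣF_y = 0: A_y + T·sin49° − 850 − 2050 = 0 → A_y = 2900 − 2386.26 × 0.75471 = 1099 N.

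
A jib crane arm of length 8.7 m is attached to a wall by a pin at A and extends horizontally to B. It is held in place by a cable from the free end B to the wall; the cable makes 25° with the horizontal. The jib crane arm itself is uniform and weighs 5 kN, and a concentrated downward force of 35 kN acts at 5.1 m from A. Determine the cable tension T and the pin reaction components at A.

T = 54.46 kN, A_x = 49.36 kN, A_y = 16.98 kN

ΣM about A: T·sin25°·8.7 − 5·4.35 − 35·5.1 = 0 → T = 200.25/(8.7·0.422618) = 54.4635 ≈ 54.46 kN.
ΣF_x = 0: A_x − T·cos25° = 0 → A_x = 54.4635 × 0.906308 = 49.36 kN.
ΣF_y = 0: A_y + T·sin25° − 5 − 35 = 0 → A_y = 40 − 54.4635 × 0.422618 = 16.98 kN.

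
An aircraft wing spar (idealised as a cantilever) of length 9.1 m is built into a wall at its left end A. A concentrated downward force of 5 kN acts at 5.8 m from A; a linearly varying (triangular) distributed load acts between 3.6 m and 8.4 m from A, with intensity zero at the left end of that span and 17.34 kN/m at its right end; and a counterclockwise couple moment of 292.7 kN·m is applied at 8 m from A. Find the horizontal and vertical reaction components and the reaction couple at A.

A_x = 0, A_y = 46.62 kN, M_A = 19.29 kN·m

Resultant of the triangular load: ½ × 17.34 × 4.8 = 41.616 kN, acting at 6.8 m from A (one-third of the span from the peak).
ΣF_x = 0: A_x = 0.
ΣF_y = 0: A_y − 5 − ½·17.34·4.8 = 0 → A_y = 46.62 kN.
ΣM about A: M_A − 5·5.8 − (½·17.34·4.8)·6.8 + 292.7 = 0 → M_A = 19.29 kN·m.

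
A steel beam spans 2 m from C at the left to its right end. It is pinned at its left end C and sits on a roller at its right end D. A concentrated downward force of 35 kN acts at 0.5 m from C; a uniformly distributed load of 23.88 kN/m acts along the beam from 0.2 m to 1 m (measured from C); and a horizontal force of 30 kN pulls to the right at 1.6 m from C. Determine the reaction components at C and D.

Resultant of the distributed load: 23.88 × 0.8 = 19.104 kN at 0.6 m from C.
Taking moments about C: D_y·2 − 35·0.5 − (23.88·0.8)·0.6 = 0 → D_y = 28.9624/2 = 14.4812 ≈ 14.48 kN.
ΣF_y = 0: C_y + 14.4812 − 35 − 23.88·0.8 = 0 → C_y = 39.62 kN.
ΣF_x = 0: C_x + 30 = 0 → C_x = -30.00 kN.

C_x = -30.00 kN, C_y = 39.62 kN, D_y = 14.48 kN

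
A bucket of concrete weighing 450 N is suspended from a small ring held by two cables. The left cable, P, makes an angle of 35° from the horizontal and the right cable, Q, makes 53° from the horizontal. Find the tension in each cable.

T_P = 271.0 N, T_Q = 368.8 N

ΣF_x = 0: −T_P·cos35° + T_Q·cos53° = 0 → T_Q = 1.36114·T_P.
ΣF_y = 0: T_P·sin35° + T_Q·sin53° = 450.
Substitute: T_P·(0.573576 + 1.36114·0.798636) = 450 → T_P = 270.981 ≈ 271.0 N.
Then T_Q = 1.36114 × 270.981 = 368.8 N.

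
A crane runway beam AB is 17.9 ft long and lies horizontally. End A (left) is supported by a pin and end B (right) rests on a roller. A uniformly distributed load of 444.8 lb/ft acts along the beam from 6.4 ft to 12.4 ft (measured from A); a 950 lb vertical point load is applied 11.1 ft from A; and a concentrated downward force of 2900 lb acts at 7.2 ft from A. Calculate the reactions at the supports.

Resultant of the distributed load: 444.8 × 6 = 2668.8 lb at 9.4 ft from A.
Moments about A: B_y·17.9 − (444.8·6)·9.4 − 950·11.1 − 2900·7.2 = 0 → B_y = 56511.72/17.9 = 3157.08 ≈ 3157 lb.
ΣF_y = 0: A_y + 3157.08 − 444.8·6 − 950 − 2900 = 0 → A_y = 3362 lb.
ΣF_x = 0: no horizontal applied forces, so A_x = 0.

A_x = 0, A_y = 3362 lb, B_y = 3157 lb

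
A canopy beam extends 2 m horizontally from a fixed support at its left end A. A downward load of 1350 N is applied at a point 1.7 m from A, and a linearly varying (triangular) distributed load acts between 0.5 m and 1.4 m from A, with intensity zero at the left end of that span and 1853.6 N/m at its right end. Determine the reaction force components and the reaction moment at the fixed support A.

A_x = 0, A_y = 2184 N, M_A = 3213 N·m

Resultant of the triangular load: ½ × 1853.6 × 0.9 = 834.12 N, acting at 1.1 m from A (one-third of the span from the peak).
ΣF_x = 0: A_x = 0.
ΣF_y = 0: A_y − 1350 − ½·1853.6·0.9 = 0 → A_y = 2184 N.
ΣM about A: M_A − 1350·1.7 − (½·1853.6·0.9)·1.1 = 0 → M_A = 3213 N·m.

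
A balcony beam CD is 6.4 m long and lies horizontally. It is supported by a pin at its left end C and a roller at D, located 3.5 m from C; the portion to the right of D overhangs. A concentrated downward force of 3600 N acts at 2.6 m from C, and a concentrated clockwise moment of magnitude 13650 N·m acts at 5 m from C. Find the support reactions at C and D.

Moments about C: D_y·3.5 − 3600·2.6 − 13650 = 0 → D_y = 23010/3.5 = 6574.29 ≈ 6574 N.
ΣF_y = 0: C_y + 6574.29 − 3600 = 0 → C_y = -2974 N.
ΣF_x = 0: no horizontal applied forces, so C_x = 0.

C_x = 0, C_y = -2974 N, D_y = 6574 N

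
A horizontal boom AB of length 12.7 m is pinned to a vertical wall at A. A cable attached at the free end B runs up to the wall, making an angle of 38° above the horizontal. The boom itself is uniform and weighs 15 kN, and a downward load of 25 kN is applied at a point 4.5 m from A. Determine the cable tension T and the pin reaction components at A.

T = 26.57 kN, A_x = 20.94 kN, A_y = 23.64 kN

ΣM about A: T·sin38°·12.7 − 15·6.35 − 25·4.5 = 0 → T = 207.75/(12.7·0.615661) = 26.5703 ≈ 26.57 kN.
ΣF_x = 0: A_x − T·cos38° = 0 → A_x = 26.5703 × 0.788011 = 20.94 kN.
ΣF_y = 0: A_y + T·sin38° − 15 − 25 = 0 → A_y = 40 − 26.5703 × 0.615661 = 23.64 kN.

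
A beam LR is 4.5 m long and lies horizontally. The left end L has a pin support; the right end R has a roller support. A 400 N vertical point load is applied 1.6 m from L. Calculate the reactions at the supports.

L_x = 0, L_y = 257.8 N, R_y = 142.2 N

ΣM about L: R_y·4.5 − 400·1.6 = 0 → R_y = 640/4.5 = 142.222 ≈ 142.2 N.
ΣF_y = 0: L_y + 142.222 − 400 = 0 → L_y = 257.8 N.
ΣF_x = 0: no horizontal applied forces, so L_x = 0.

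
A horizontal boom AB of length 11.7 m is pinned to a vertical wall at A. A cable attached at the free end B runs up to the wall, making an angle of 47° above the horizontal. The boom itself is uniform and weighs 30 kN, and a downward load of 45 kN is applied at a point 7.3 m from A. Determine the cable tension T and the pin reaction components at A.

T = 58.90 kN, A_x = 40.17 kN, A_y = 31.92 kN

ΣM about A: T·sin47°·11.7 − 30·5.85 − 45·7.3 = 0 → T = 504/(11.7·0.731354) = 58.9002 ≈ 58.90 kN.
ΣF_x = 0: A_x − T·cos47° = 0 → A_x = 58.9002 × 0.681998 = 40.17 kN.
ΣF_y = 0: A_y + T·sin47° − 30 − 45 = 0 → A_y = 75 − 58.9002 × 0.731354 = 31.92 kN.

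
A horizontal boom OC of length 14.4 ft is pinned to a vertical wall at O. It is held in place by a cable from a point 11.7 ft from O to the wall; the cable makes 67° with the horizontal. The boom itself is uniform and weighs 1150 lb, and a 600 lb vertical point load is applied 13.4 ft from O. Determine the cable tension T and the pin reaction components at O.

T = 1515 lb, O_x = 592.1 lb, O_y = 355.1 lb

ΣM about O: T·sin67°·11.7 − 1150·7.2 − 600·13.4 = 0 → T = 16320/(11.7·0.920505) = 1515.33 ≈ 1515 lb.
ΣF_x = 0: O_x − T·cos67° = 0 → O_x = 1515.33 × 0.390731 = 592.1 lb.
ΣF_y = 0: O_y + T·sin67° − 1150 − 600 = 0 → O_y = 1750 − 1515.33 × 0.920505 = 355.1 lb.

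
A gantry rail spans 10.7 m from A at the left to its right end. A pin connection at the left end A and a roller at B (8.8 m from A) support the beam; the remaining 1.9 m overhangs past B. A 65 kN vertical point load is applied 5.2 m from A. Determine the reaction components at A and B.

Moments about A: B_y·8.8 − 65·5.2 = 0 → B_y = 338/8.8 = 38.4091 ≈ 38.41 kN.
ΣF_y = 0: A_y + 38.4091 − 65 = 0 → A_y = 26.59 kN.
ΣF_x = 0: no horizontal applied forces, so A_x = 0.

A_x = 0, A_y = 26.59 kN, B_y = 38.41 kN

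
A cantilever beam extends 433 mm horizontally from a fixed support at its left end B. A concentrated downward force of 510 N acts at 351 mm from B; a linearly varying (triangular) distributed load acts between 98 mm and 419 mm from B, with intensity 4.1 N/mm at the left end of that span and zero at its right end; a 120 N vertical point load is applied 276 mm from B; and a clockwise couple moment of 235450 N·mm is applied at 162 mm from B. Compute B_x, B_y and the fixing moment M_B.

B_x = 0, B_y = 1288 N, M_B = 582500 N·mm

Resultant of the triangular load: ½ × 4.1 × 321 = 658.05 N, acting at 205 mm from B (one-third of the span from the peak).
ΣF_x = 0: B_x = 0.
ΣF_y = 0: B_y − 510 − ½·4.1·321 − 120 = 0 → B_y = 1288 N.
ΣM about B: M_B − 510·351 − (½·4.1·321)·205 − 120·276 − 235450 = 0 → M_B = 582500 N·mm.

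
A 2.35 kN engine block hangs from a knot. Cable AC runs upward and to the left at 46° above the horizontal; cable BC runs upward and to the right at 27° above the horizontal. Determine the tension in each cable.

ΣF_x = 0: −T_AC·cos46° + T_BC·cos27° = 0 → T_BC = 0.779633·T_AC.
ΣF_y = 0: T_AC·sin46° + T_BC·sin27° = 2.35.
Substitute: T_AC·(0.71934 + 0.779633·0.45399) = 2.35 → T_AC = 2.18954 ≈ 2.190 kN.
Then T_BC = 0.779633 × 2.18954 = 1.707 kN.

T_AC = 2.190 kN, T_BC = 1.707 kN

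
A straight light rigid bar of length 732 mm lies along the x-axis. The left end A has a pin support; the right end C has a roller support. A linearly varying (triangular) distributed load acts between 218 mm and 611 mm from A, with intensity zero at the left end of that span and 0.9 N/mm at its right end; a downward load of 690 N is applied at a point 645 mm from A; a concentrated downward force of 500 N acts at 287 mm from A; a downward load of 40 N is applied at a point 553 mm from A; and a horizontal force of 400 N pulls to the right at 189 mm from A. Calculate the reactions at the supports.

Resultant of the triangular load: ½ × 0.9 × 393 = 176.85 N, acting at 480 mm from A (one-third of the span from the peak).
ΣM about A: C_y·732 − (½·0.9·393)·480 − 690·645 − 500·287 − 40·553 = 0 → C_y = 695558/732 = 950.216 ≈ 950.2 N.
ΣF_y = 0: A_y + 950.216 − ½·0.9·393 − 690 − 500 − 40 = 0 → A_y = 456.6 N.
ΣF_x = 0: A_x + 400 = 0 → A_x = -400.0 N.

A_x = -400.0 N, A_y = 456.6 N, C_y = 950.2 N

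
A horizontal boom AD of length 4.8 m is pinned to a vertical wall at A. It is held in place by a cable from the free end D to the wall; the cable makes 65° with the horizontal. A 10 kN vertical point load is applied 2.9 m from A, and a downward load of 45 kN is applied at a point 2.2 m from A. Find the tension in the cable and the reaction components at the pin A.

T = 29.42 kN, A_x = 12.43 kN, A_y = 28.33 kN

ΣM about A: T·sin65°·4.8 − 10·2.9 − 45·2.2 = 0 → T = 128/(4.8·0.906308) = 29.4234 ≈ 29.42 kN.
ΣF_x = 0: A_x − T·cos65° = 0 → A_x = 29.4234 × 0.422618 = 12.43 kN.
ΣF_y = 0: A_y + T·sin65° − 10 − 45 = 0 → A_y = 55 − 29.4234 × 0.906308 = 28.33 kN.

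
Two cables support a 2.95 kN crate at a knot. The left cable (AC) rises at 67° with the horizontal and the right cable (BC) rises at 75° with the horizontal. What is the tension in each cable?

T_AC = 1.240 kN, T_BC = 1.872 kN

ΣF_x = 0: −T_AC·cos67° + T_BC·cos75° = 0 → T_BC = 1.50967·T_AC.
ΣF_y = 0: T_AC·sin67° + T_BC·sin75° = 2.95.
Substitute: T_AC·(0.920505 + 1.50967·0.965926) = 2.95 → T_AC = 1.24016 ≈ 1.240 kN.
Then T_BC = 1.50967 × 1.24016 = 1.872 kN.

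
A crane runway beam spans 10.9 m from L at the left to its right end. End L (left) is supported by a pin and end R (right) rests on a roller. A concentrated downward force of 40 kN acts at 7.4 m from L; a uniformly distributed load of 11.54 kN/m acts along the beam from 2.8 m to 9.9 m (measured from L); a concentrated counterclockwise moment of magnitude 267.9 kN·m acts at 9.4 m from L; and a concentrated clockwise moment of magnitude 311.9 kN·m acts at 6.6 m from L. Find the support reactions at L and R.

Resultant of the distributed load: 11.54 × 7.1 = 81.934 kN at 6.35 m from L.
ΣM about L: R_y·10.9 − 40·7.4 − (11.54·7.1)·6.35 + 267.9 − 311.9 = 0 → R_y = 860.2809/10.9 = 78.9249 ≈ 78.92 kN.
ΣF_y = 0: L_y + 78.9249 − 40 − 11.54·7.1 = 0 → L_y = 43.01 kN.
ΣF_x = 0: no horizontal applied forces, so L_x = 0.

L_x = 0, L_y = 43.01 kN, R_y = 78.92 kN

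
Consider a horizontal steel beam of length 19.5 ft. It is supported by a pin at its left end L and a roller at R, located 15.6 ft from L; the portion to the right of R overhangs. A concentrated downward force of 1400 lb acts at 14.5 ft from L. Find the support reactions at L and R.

Taking moments about L: R_y·15.6 − 1400·14.5 = 0 → R_y = 20300/15.6 = 1301.28 ≈ 1301 lb.
ΣF_y = 0: L_y + 1301.28 − 1400 = 0 → L_y = 98.72 lb.
ΣF_x = 0: no horizontal applied forces, so L_x = 0.

L_x = 0, L_y = 98.72 lb, R_y = 1301 lb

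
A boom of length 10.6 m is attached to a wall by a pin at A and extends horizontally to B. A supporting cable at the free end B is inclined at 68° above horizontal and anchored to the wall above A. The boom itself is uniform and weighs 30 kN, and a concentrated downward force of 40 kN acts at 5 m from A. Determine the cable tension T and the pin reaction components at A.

ΣM about A: T·sin68°·10.6 − 30·5.3 − 40·5 = 0 → T = 359/(10.6·0.927184) = 36.5277 ≈ 36.53 kN.
ΣF_x = 0: A_x − T·cos68° = 0 → A_x = 36.5277 × 0.374607 = 13.68 kN.
ΣF_y = 0: A_y + T·sin68° − 30 − 40 = 0 → A_y = 70 − 36.5277 × 0.927184 = 36.13 kN.

T = 36.53 kN, A_x = 13.68 kN, A_y = 36.13 kN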